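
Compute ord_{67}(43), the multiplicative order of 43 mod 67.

22

Since 43 ∈ (Z/67Z)^×, its order divides φ(67) = 67 − 1 = 66 = 2 · 3 · 11.
Divisors of 66: 1, 2, 3, 6, 11, 22, 33, 66.
Evaluate successive powers at the divisors of 66:
43^1 ≡ 43
43^2 ≡ 40
43^3 ≡ 45
43^6 ≡ 15
43^11 ≡ 66
43^22 ≡ 1
Hence ord(43) = 22.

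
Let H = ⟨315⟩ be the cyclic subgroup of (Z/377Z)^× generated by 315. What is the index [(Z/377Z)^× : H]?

ord(315) | φ(377) = φ(13·29) = (13−1)·(29−1) = 12·28 = 336 = 2^4 · 3 · 7.
Divisors of 336: 1, 2, 3, 4, 6, 7, 8, 12, 14, 16, 21, 24, 28, 42, 48, 56, 84, 112, 168, 336.
Evaluate successive powers at the divisors of 336:
315^1 ≡ 315 (mod 377)
315^2 ≡ 74 (mod 377)
315^3 ≡ 313 (mod 377)
315^4 ≡ 198 (mod 377)
315^6 ≡ 326 (mod 377)
315^7 ≡ 146 (mod 377)
315^8 ≡ 373 (mod 377)
315^12 ≡ 339 (mod 377)
315^14 ≡ 204 (mod 377)
315^16 ≡ 16 (mod 377)
315^21 ≡ 1 (mod 377) ✓
The order of 315 is 21, so the subgroup it generates has 21 elements.
Index = |(Z/377Z)^×| / |⟨315⟩| = 336 / 21 = 16.

16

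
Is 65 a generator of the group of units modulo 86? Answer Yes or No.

No

φ(86) = φ(2)·φ(43) = 1·42 = 42 = 2 · 3 · 7.
It suffices to check that the order of 65 is not a proper divisor of 42: compute 65^(42/q) for q ∈ {2, 3, 7}.
65^21 ≡ 85 (mod 86)  [q = 2: ≢ 1 ✓]
65^14 ≡ 1 (mod 86)  [q = 3: ≡ 1 ✗]
65^6 ≡ 41 (mod 86)  [q = 7: ≢ 1 ✓]
The check at q = 3 fails, so 65 generates a proper subgroup.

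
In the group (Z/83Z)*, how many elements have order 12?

φ(83) = 83 − 1 = 82 = 2 · 41.
Since (Z/83Z)^× is cyclic of order 82, the number of elements of order d is φ(d) when d | 82 and 0 otherwise.
Since 12 ∤ 82, the count is 0.

0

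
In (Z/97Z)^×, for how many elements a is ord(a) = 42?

φ(97) = 97 − 1 = 96 = 2^5 · 3.
Since (Z/97Z)^× is cyclic of order 96, the number of elements of order d is φ(d) when d | 96 and 0 otherwise.
Here 96 is not a multiple of 42, so there are no elements of order 42.

0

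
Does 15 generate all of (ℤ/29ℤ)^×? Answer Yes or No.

φ(29) = 29 − 1 = 28 = 2^2 · 7.
15 is a primitive root mod 29 iff 15^(φ(29)/q) ≢ 1 for every prime q | φ(29), i.e. q ∈ {2, 7}.
15^14 ≡ 28 (mod 29)  [q = 2: ≢ 1 ✓]
15^4 ≡ 20 (mod 29)  [q = 7: ≢ 1 ✓]
None equal 1, so ord_29(15) = 28: 15 is a primitive root.

Yes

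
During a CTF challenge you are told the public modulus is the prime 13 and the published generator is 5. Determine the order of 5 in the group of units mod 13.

4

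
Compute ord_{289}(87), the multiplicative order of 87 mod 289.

By Lagrange's theorem, ord_289(87) divides φ(289) = φ(17^2) = 17·(17−1) = 272 = 2^4 · 17.
Divisors of 272: 1, 2, 4, 8, 16, 17, 34, 68, 136, 272.
Evaluate successive powers at the divisors of 272:
87^1 ≡ 87
87^2 ≡ 55
87^4 ≡ 135
87^8 ≡ 18
87^16 ≡ 35
87^17 ≡ 155
87^34 ≡ 38
87^68 ≡ 288
87^136 ≡ 1
Hence ord(87) = 136.

136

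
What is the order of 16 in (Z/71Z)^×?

The order of 16 must divide φ(71) = 71 − 1 = 70 = 2 · 5 · 7.
Divisors of 70: 1, 2, 5, 7, 10, 14, 35, 70.
Check 16^d mod 71 for each divisor in increasing order:
16^1 ≡ 16
16^2 ≡ 43
16^5 ≡ 48
16^7 ≡ 5
16^10 ≡ 32
16^14 ≡ 25
16^35 ≡ 1
So ord_71(16) = 35.

35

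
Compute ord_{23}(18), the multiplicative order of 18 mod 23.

11

Since 18 ∈ (Z/23Z)^×, its order divides φ(23) = 23 − 1 = 22 = 2 · 11.
Divisors of 22: 1, 2, 11, 22.
Check 18^d mod 23 for each divisor in increasing order:
18^1 ≡ 18
18^2 ≡ 2
18^11 ≡ 1
Hence ord(18) = 11.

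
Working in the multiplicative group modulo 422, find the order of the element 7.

210

ord(7) | φ(422) = φ(2)·φ(211) = 1·210 = 210 = 2 · 3 · 5 · 7.
Divisors of 210: 1, 2, 3, 5, 6, 7, 10, 14, 15, 21, 30, 35, 42, 70, 105, 210.
Test each divisor d:
7^1 ≡ 7 (mod 422)
7^2 ≡ 49 (mod 422)
7^3 ≡ 343 (mod 422)
7^5 ≡ 349 (mod 422)
7^6 ≡ 333 (mod 422)
7^7 ≡ 221 (mod 422)
7^10 ≡ 265 (mod 422)
7^14 ≡ 311 (mod 422)
7^15 ≡ 67 (mod 422)
7^21 ≡ 367 (mod 422)
7^30 ≡ 269 (mod 422)
7^35 ≡ 197 (mod 422)
7^42 ≡ 71 (mod 422)
7^70 ≡ 407 (mod 422)
7^105 ≡ 421 (mod 422)
7^210 ≡ 1 (mod 422) ✓
Hence ord(7) = 210.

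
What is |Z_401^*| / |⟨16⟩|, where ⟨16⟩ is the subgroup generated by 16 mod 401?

The order of 16 must divide φ(401) = 401 − 1 = 400 = 2^4 · 5^2.
Divisors of 400: 1, 2, 4, 5, 8, 10, 16, 20, 25, 40, 50, 80, 100, 200, 400.
Evaluate successive powers at the divisors of 400:
16^1 ≡ 16 (mod 401)
16^2 ≡ 256 (mod 401)
16^4 ≡ 173 (mod 401)
16^5 ≡ 362 (mod 401)
16^8 ≡ 255 (mod 401)
16^10 ≡ 318 (mod 401)
16^16 ≡ 63 (mod 401)
16^20 ≡ 72 (mod 401)
16^25 ≡ 400 (mod 401)
16^40 ≡ 372 (mod 401)
16^50 ≡ 1 (mod 401) ✓
Thus |⟨16⟩| = ord(16) = 50.
The index is φ(401) / ord(16) = 400 / 50 = 8.

8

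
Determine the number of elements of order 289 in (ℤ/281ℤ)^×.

0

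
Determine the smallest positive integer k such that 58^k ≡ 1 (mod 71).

35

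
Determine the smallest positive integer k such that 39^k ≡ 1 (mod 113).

112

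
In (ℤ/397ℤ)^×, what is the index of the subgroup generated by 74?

ord(74) | φ(397) = 397 − 1 = 396 = 2^2 · 3^2 · 11.
Divisors of 396: 1, 2, 3, 4, 6, 9, 11, 12, 18, 22, 33, 36, 44, 66, 99, 132, 198, 396.
Check 74^d mod 397 for each divisor in increasing order:
74^1 ≡ 74 (mod 397)
74^2 ≡ 315 (mod 397)
74^3 ≡ 284 (mod 397)
74^4 ≡ 372 (mod 397)
74^6 ≡ 65 (mod 397)
74^9 ≡ 198 (mod 397)
74^11 ≡ 41 (mod 397)
74^12 ≡ 255 (mod 397)
74^18 ≡ 298 (mod 397)
74^22 ≡ 93 (mod 397)
74^33 ≡ 240 (mod 397)
74^36 ≡ 273 (mod 397)
74^44 ≡ 312 (mod 397)
74^66 ≡ 35 (mod 397)
74^99 ≡ 63 (mod 397)
74^132 ≡ 34 (mod 397)
74^198 ≡ 396 (mod 397)
74^396 ≡ 1 (mod 397) ✓
The order of 74 is 396, so the subgroup it generates has 396 elements.
[(Z/397Z)^× : ⟨74⟩] = 396/396 = 1.

1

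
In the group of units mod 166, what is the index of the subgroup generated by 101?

1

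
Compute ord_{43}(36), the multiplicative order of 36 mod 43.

ord(36) | φ(43) = 43 − 1 = 42 = 2 · 3 · 7.
Divisors of 42: 1, 2, 3, 6, 7, 14, 21, 42.
Test each divisor d:
36^1 ≡ 36 (mod 43)
36^2 ≡ 6 (mod 43)
36^3 ≡ 1 (mod 43) ✓
So ord_43(36) = 3.

3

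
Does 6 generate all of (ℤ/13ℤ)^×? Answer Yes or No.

Yes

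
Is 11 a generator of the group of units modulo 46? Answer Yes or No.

φ(46) = φ(2)·φ(23) = 1·22 = 22 = 2 · 11.
11 is a primitive root mod 46 iff 11^(φ(46)/q) ≢ 1 for every prime q | φ(46), i.e. q ∈ {2, 11}.
11^11 ≡ 45 (mod 46)  [q = 2: ≢ 1 ✓]
11^2 ≡ 29 (mod 46)  [q = 11: ≢ 1 ✓]
All checks pass, so 11 has order 22 and is a primitive root modulo 46.

Yes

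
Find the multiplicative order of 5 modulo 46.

Since 5 ∈ (Z/46Z)^×, its order divides φ(46) = φ(2)·φ(23) = 1·22 = 22 = 2 · 11.
Divisors of 22: 1, 2, 11, 22.
Compute 5^d (mod 46) for the divisors d until we hit 1:
5^1 ≡ 5
5^2 ≡ 25
5^11 ≡ 45
5^22 ≡ 1
The smallest such exponent is 22, so the order of 5 is 22.

22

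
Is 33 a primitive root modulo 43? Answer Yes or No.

Yes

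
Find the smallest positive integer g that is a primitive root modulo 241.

7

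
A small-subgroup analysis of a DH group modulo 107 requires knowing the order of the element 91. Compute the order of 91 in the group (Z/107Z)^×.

The order of 91 must divide φ(107) = 107 − 1 = 106 = 2 · 53.
Divisors of 106: 1, 2, 53, 106.
Evaluate successive powers at the divisors of 106:
91^1 ≡ 91 (mod 107)
91^2 ≡ 42 (mod 107)
91^53 ≡ 106 (mod 107)
91^106 ≡ 1 (mod 107) ✓
The smallest such exponent is 106, so the order of 91 is 106.

106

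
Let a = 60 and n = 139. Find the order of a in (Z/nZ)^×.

By Lagrange's theorem, ord_139(60) divides φ(139) = 139 − 1 = 138 = 2 · 3 · 23.
Divisors of 138: 1, 2, 3, 6, 23, 46, 69, 138.
Test each divisor d:
60^1 ≡ 60
60^2 ≡ 125
60^3 ≡ 133
60^6 ≡ 36
60^23 ≡ 138
60^46 ≡ 1
The smallest such exponent is 46, so the order of 60 is 46.

46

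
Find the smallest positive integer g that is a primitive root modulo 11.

φ(11) = 11 − 1 = 10 = 2 · 5.
g is a primitive root iff g^(10/q) ≢ 1 (mod 11) for each prime q ∈ {2, 5}.
g = 2: 2^5 ≡ 10; 2^2 ≡ 4 — none is 1, so 2 is a primitive root.
So 2 is the smallest generator of (Z/11Z)^×.

2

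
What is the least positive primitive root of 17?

3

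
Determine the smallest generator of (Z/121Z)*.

φ(121) = φ(11^2) = 11·(11−1) = 110 = 2 · 5 · 11.
Test candidates g = 2, 3, … against the prime factors q ∈ {2, 5, 11} of φ(121): g is a generator iff g^(110/q) ≢ 1 for every such q.
g = 2: 2^55 ≡ 120; 2^22 ≡ 81; 2^10 ≡ 56 — none is 1, so 2 is a primitive root.
Hence the least primitive root of 121 is 2.

2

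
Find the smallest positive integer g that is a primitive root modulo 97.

φ(97) = 97 − 1 = 96 = 2^5 · 3.
Test candidates g = 2, 3, … against the prime factors q ∈ {2, 3} of φ(97): g is a generator iff g^(96/q) ≢ 1 for every such q.
g = 2: 2^48 ≡ 1 — hits 1, so not a primitive root.
g = 3: 3^48 ≡ 1 — hits 1, so not a primitive root.
g = 4: 4^48 ≡ 1 — hits 1, so not a primitive root.
g = 5: 5^48 ≡ 96; 5^32 ≡ 35 — none is 1, so 5 is a primitive root.
The smallest primitive root modulo 97 is 5.

5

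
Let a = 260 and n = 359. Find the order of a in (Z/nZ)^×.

By Lagrange's theorem, ord_359(260) divides φ(359) = 359 − 1 = 358 = 2 · 179.
Divisors of 358: 1, 2, 179, 358.
Compute 260^d (mod 359) for the divisors d until we hit 1:
260^1 ≡ 260 (mod 359)
260^2 ≡ 108 (mod 359)
260^179 ≡ 358 (mod 359)
260^358 ≡ 1 (mod 359) ✓
The smallest such exponent is 358, so the order of 260 is 358.

358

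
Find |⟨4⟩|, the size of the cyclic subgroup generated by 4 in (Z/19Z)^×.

9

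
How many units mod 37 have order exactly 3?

φ(37) = 37 − 1 = 36 = 2^2 · 3^2.
In a cyclic group of order 36, there are φ(d) elements of order d for each divisor d of 36, and zero for non-divisors.
3 | 36, and φ(3) = 3 − 1 = 2.

2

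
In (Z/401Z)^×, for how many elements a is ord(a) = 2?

φ(401) = 401 − 1 = 400 = 2^4 · 5^2.
Since (Z/401Z)^× is cyclic of order 400, the number of elements of order d is φ(d) when d | 400 and 0 otherwise.
2 | 400, and φ(2) = 2 − 1 = 1.

1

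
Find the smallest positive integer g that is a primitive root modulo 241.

7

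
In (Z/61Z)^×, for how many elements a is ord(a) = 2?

1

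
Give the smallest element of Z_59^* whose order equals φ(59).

2

φ(59) = 59 − 1 = 58 = 2 · 29.
Test candidates g = 2, 3, … against the prime factors q ∈ {2, 29} of φ(59): g is a generator iff g^(58/q) ≢ 1 for every such q.
g = 2: 2^29 ≡ 58; 2^2 ≡ 4 — none is 1, so 2 is a primitive root.
So 2 is the smallest generator of (Z/59Z)^×.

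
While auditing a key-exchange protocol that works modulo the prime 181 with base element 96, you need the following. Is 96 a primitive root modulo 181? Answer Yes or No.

φ(181) = 181 − 1 = 180 = 2^2 · 3^2 · 5.
It suffices to check that the order of 96 is not a proper divisor of 180: compute 96^(180/q) for q ∈ {2, 3, 5}.
96^90 ≡ 180 (mod 181)  [q = 2: ≢ 1 ✓]
96^60 ≡ 48 (mod 181)  [q = 3: ≢ 1 ✓]
96^36 ≡ 59 (mod 181)  [q = 5: ≢ 1 ✓]
All checks pass, so 96 has order 180 and is a primitive root modulo 181.

Yes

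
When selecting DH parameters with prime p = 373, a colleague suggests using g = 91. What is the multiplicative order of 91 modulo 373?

The order of 91 must divide φ(373) = 373 − 1 = 372 = 2^2 · 3 · 31.
Divisors of 372: 1, 2, 3, 4, 6, 12, 31, 62, 93, 124, 186, 372.
Test each divisor d:
91^1 ≡ 91 (mod 373)
91^2 ≡ 75 (mod 373)
91^3 ≡ 111 (mod 373)
91^4 ≡ 30 (mod 373)
91^6 ≡ 12 (mod 373)
91^12 ≡ 144 (mod 373)
91^31 ≡ 1 (mod 373) ✓
The smallest such exponent is 31, so the order of 91 is 31.

31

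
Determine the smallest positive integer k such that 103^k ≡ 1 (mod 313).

13

ord(103) | φ(313) = 313 − 1 = 312 = 2^3 · 3 · 13.
Divisors of 312: 1, 2, 3, 4, 6, 8, 12, 13, 24, 26, 39, 52, 78, 104, 156, 312.
Evaluate successive powers at the divisors of 312:
103^1 ≡ 103
103^2 ≡ 280
103^3 ≡ 44
103^4 ≡ 150
103^6 ≡ 58
103^8 ≡ 277
103^12 ≡ 234
103^13 ≡ 1
So ord_313(103) = 13.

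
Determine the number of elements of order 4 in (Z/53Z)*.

2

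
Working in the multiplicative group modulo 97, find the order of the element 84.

ord(84) | φ(97) = 97 − 1 = 96 = 2^5 · 3.
Divisors of 96: 1, 2, 3, 4, 6, 8, 12, 16, 24, 32, 48, 96.
Check 84^d mod 97 for each divisor in increasing order:
84^1 ≡ 84
84^2 ≡ 72
84^3 ≡ 34
84^4 ≡ 43
84^6 ≡ 89
84^8 ≡ 6
84^12 ≡ 64
84^16 ≡ 36
84^24 ≡ 22
84^32 ≡ 35
84^48 ≡ 96
84^96 ≡ 1
Therefore the multiplicative order of 84 modulo 97 is 96.

96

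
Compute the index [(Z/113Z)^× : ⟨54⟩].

1

The order of 54 must divide φ(113) = 113 − 1 = 112 = 2^4 · 7.
Divisors of 112: 1, 2, 4, 7, 8, 14, 16, 28, 56, 112.
Test each divisor d:
54^1 ≡ 54 (mod 113)
54^2 ≡ 91 (mod 113)
54^4 ≡ 32 (mod 113)
54^7 ≡ 65 (mod 113)
54^8 ≡ 7 (mod 113)
54^14 ≡ 44 (mod 113)
54^16 ≡ 49 (mod 113)
54^28 ≡ 15 (mod 113)
54^56 ≡ 112 (mod 113)
54^112 ≡ 1 (mod 113) ✓
Thus |⟨54⟩| = ord(54) = 112.
Index = |(Z/113Z)^×| / |⟨54⟩| = 112 / 112 = 1.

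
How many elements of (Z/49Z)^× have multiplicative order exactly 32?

φ(49) = φ(7^2) = 7·(7−1) = 42 = 2 · 3 · 7.
Since (Z/49Z)^× is cyclic of order 42, the number of elements of order d is φ(d) when d | 42 and 0 otherwise.
Here 42 is not a multiple of 32, so there are no elements of order 32.

0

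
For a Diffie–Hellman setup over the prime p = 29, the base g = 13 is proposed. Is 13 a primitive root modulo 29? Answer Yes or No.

No

φ(29) = 29 − 1 = 28 = 2^2 · 7.
An element g generates (Z/29Z)^× iff g^(28/q) ≢ 1 (mod 29) for each prime q ∈ {2, 7}.
13^14 ≡ 1 (mod 29)  [q = 2: ≡ 1 ✗]
13^4 ≡ 25 (mod 29)  [q = 7: ≢ 1 ✓]
The check at q = 2 fails, so 13 generates a proper subgroup.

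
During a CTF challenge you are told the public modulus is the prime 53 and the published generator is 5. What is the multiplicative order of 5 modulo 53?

52

The order of 5 must divide φ(53) = 53 − 1 = 52 = 2^2 · 13.
Divisors of 52: 1, 2, 4, 13, 26, 52.
Evaluate successive powers at the divisors of 52:
5^1 ≡ 5 (mod 53)
5^2 ≡ 25 (mod 53)
5^4 ≡ 42 (mod 53)
5^13 ≡ 23 (mod 53)
5^26 ≡ 52 (mod 53)
5^52 ≡ 1 (mod 53) ✓
So ord_53(5) = 52.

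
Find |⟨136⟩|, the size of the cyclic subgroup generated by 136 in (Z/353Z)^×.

By Lagrange's theorem, ord_353(136) divides φ(353) = 353 − 1 = 352 = 2^5 · 11.
Divisors of 352: 1, 2, 4, 8, 11, 16, 22, 32, 44, 88, 176, 352.
Compute 136^d (mod 353) for the divisors d until we hit 1:
136^1 ≡ 136 (mod 353)
136^2 ≡ 140 (mod 353)
136^4 ≡ 185 (mod 353)
136^8 ≡ 337 (mod 353)
136^11 ≡ 352 (mod 353)
136^16 ≡ 256 (mod 353)
136^22 ≡ 1 (mod 353) ✓
Therefore the multiplicative order of 136 modulo 353 is 22.

22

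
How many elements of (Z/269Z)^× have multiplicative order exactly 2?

1

φ(269) = 269 − 1 = 268 = 2^2 · 67.
Since (Z/269Z)^× is cyclic of order 268, the number of elements of order d is φ(d) when d | 268 and 0 otherwise.
2 | 268, and φ(2) = 2 − 1 = 1.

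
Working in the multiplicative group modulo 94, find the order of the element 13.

Since 13 ∈ (Z/94Z)^×, its order divides φ(94) = φ(2)·φ(47) = 1·46 = 46 = 2 · 23.
Divisors of 46: 1, 2, 23, 46.
Check 13^d mod 94 for each divisor in increasing order:
13^1 ≡ 13
13^2 ≡ 75
13^23 ≡ 93
13^46 ≡ 1
So ord_94(13) = 46.

46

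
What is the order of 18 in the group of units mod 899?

Since 18 ∈ (Z/899Z)^×, its order divides φ(899) = φ(29·31) = (29−1)·(31−1) = 28·30 = 840 = 2^3 · 3 · 5 · 7.
Divisors of 840: 1, 2, 3, 4, 5, 6, 7, 8, 10, 12, 14, 15, 20, 21, 24, 28, 30, 35, 40, 42, 56, 60, 70, 84, 105, 120, 140, 168, 210, 280, 420, 840.
Test each divisor d:
18^1 ≡ 18 (mod 899)
18^2 ≡ 324 (mod 899)
18^3 ≡ 438 (mod 899)
18^4 ≡ 692 (mod 899)
18^5 ≡ 769 (mod 899)
18^6 ≡ 357 (mod 899)
18^7 ≡ 133 (mod 899)
18^8 ≡ 596 (mod 899)
18^10 ≡ 718 (mod 899)
18^12 ≡ 690 (mod 899)
18^14 ≡ 608 (mod 899)
18^15 ≡ 156 (mod 899)
18^20 ≡ 397 (mod 899)
18^21 ≡ 853 (mod 899)
18^24 ≡ 529 (mod 899)
18^28 ≡ 175 (mod 899)
18^30 ≡ 63 (mod 899)
18^35 ≡ 800 (mod 899)
18^40 ≡ 284 (mod 899)
18^42 ≡ 318 (mod 899)
18^56 ≡ 59 (mod 899)
18^60 ≡ 373 (mod 899)
18^70 ≡ 811 (mod 899)
18^84 ≡ 436 (mod 899)
18^105 ≡ 621 (mod 899)
18^120 ≡ 683 (mod 899)
18^140 ≡ 552 (mod 899)
18^168 ≡ 407 (mod 899)
18^210 ≡ 869 (mod 899)
18^280 ≡ 842 (mod 899)
18^420 ≡ 1 (mod 899) ✓
Hence ord(18) = 420.

420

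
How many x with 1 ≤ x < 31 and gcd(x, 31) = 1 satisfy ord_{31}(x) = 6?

2

φ(31) = 31 − 1 = 30 = 2 · 3 · 5.
(Z/31Z)^× is cyclic (|G| = 30); a cyclic group of order m has exactly φ(d) elements of each order d | m, and none otherwise.
6 = 2 · 3 divides 30, and φ(6) = 2.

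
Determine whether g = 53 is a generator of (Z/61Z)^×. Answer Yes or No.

No

φ(61) = 61 − 1 = 60 = 2^2 · 3 · 5.
An element g generates (Z/61Z)^× iff g^(60/q) ≢ 1 (mod 61) for each prime q ∈ {2, 3, 5}.
53^30 ≡ 60 (mod 61)  [q = 2: ≢ 1 ✓]
53^20 ≡ 1 (mod 61)  [q = 3: ≡ 1 ✗]
53^12 ≡ 58 (mod 61)  [q = 5: ≢ 1 ✓]
Since 53^20 ≡ 1, the order of 53 divides 20 < 60, so 53 is not a primitive root.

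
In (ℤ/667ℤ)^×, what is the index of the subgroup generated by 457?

4

By Lagrange's theorem, ord_667(457) divides φ(667) = φ(23·29) = (23−1)·(29−1) = 22·28 = 616 = 2^3 · 7 · 11.
Divisors of 616: 1, 2, 4, 7, 8, 11, 14, 22, 28, 44, 56, 77, 88, 154, 308, 616.
Check 457^d mod 667 for each divisor in increasing order:
457^1 ≡ 457 (mod 667)
457^2 ≡ 78 (mod 667)
457^4 ≡ 81 (mod 667)
457^7 ≡ 550 (mod 667)
457^8 ≡ 558 (mod 667)
457^11 ≡ 528 (mod 667)
457^14 ≡ 349 (mod 667)
457^22 ≡ 645 (mod 667)
457^28 ≡ 407 (mod 667)
457^44 ≡ 484 (mod 667)
457^56 ≡ 233 (mod 667)
457^77 ≡ 666 (mod 667)
457^88 ≡ 139 (mod 667)
457^154 ≡ 1 (mod 667) ✓
The order of 457 is 154, so the subgroup it generates has 154 elements.
Index = |(Z/667Z)^×| / |⟨457⟩| = 616 / 154 = 4.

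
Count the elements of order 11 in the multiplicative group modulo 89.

10

φ(89) = 89 − 1 = 88 = 2^3 · 11.
Since (Z/89Z)^× is cyclic of order 88, the number of elements of order d is φ(d) when d | 88 and 0 otherwise.
11 | 88, and φ(11) = 11 − 1 = 10.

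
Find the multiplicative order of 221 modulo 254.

21

ord(221) | φ(254) = φ(2)·φ(127) = 1·126 = 126 = 2 · 3^2 · 7.
Divisors of 126: 1, 2, 3, 6, 7, 9, 14, 18, 21, 42, 63, 126.
Evaluate successive powers at the divisors of 126:
221^1 ≡ 221
221^2 ≡ 73
221^3 ≡ 131
221^6 ≡ 143
221^7 ≡ 107
221^9 ≡ 191
221^14 ≡ 19
221^18 ≡ 159
221^21 ≡ 1
The smallest such exponent is 21, so the order of 221 is 21.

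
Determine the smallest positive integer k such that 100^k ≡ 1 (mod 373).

The order of 100 must divide φ(373) = 373 − 1 = 372 = 2^2 · 3 · 31.
Divisors of 372: 1, 2, 3, 4, 6, 12, 31, 62, 93, 124, 186, 372.
Compute 100^d (mod 373) for the divisors d until we hit 1:
100^1 ≡ 100 (mod 373)
100^2 ≡ 302 (mod 373)
100^3 ≡ 360 (mod 373)
100^4 ≡ 192 (mod 373)
100^6 ≡ 169 (mod 373)
100^12 ≡ 213 (mod 373)
100^31 ≡ 284 (mod 373)
100^62 ≡ 88 (mod 373)
100^93 ≡ 1 (mod 373) ✓
Hence ord(100) = 93.

93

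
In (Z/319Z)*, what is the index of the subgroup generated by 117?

Since 117 ∈ (Z/319Z)^×, its order divides φ(319) = φ(11·29) = (11−1)·(29−1) = 10·28 = 280 = 2^3 · 5 · 7.
Divisors of 280: 1, 2, 4, 5, 7, 8, 10, 14, 20, 28, 35, 40, 56, 70, 140, 280.
Test each divisor d:
117^1 ≡ 117 (mod 319)
117^2 ≡ 291 (mod 319)
117^4 ≡ 146 (mod 319)
117^5 ≡ 175 (mod 319)
117^7 ≡ 204 (mod 319)
117^8 ≡ 262 (mod 319)
117^10 ≡ 1 (mod 319) ✓
Thus |⟨117⟩| = ord(117) = 10.
Index = |(Z/319Z)^×| / |⟨117⟩| = 280 / 10 = 28.

28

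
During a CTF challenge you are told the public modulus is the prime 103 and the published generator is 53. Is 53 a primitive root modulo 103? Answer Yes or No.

φ(103) = 103 − 1 = 102 = 2 · 3 · 17.
An element g generates (Z/103Z)^× iff g^(102/q) ≢ 1 (mod 103) for each prime q ∈ {2, 3, 17}.
53^51 ≡ 102 (mod 103)  [q = 2: ≢ 1 ✓]
53^34 ≡ 56 (mod 103)  [q = 3: ≢ 1 ✓]
53^6 ≡ 13 (mod 103)  [q = 17: ≢ 1 ✓]
None equal 1, so ord_103(53) = 102: 53 is a primitive root.

Yes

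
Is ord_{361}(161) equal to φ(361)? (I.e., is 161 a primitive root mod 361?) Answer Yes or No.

φ(361) = φ(19^2) = 19·(19−1) = 342 = 2 · 3^2 · 19.
Test 161^(342/q) mod 361 for each prime factor q of 342:
161^171 ≡ 1 (mod 361)  [q = 2: ≡ 1 ✗]
161^114 ≡ 68 (mod 361)  [q = 3: ≢ 1 ✓]
161^18 ≡ 267 (mod 361)  [q = 19: ≢ 1 ✓]
The check at q = 2 fails, so 161 generates a proper subgroup.

No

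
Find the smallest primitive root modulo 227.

2

φ(227) = 227 − 1 = 226 = 2 · 113.
g is a primitive root iff g^(226/q) ≢ 1 (mod 227) for each prime q ∈ {2, 113}.
g = 2: 2^113 ≡ 226; 2^2 ≡ 4 — none is 1, so 2 is a primitive root.
Hence the least primitive root of 227 is 2.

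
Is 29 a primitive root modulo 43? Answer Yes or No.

φ(43) = 43 − 1 = 42 = 2 · 3 · 7.
It suffices to check that the order of 29 is not a proper divisor of 42: compute 29^(42/q) for q ∈ {2, 3, 7}.
29^21 ≡ 42 (mod 43)  [q = 2: ≢ 1 ✓]
29^14 ≡ 6 (mod 43)  [q = 3: ≢ 1 ✓]
29^6 ≡ 21 (mod 43)  [q = 7: ≢ 1 ✓]
None equal 1, so ord_43(29) = 42: 29 is a primitive root.

Yes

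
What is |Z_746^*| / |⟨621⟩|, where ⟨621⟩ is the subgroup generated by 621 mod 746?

3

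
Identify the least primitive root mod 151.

6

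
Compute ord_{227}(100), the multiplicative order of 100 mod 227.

113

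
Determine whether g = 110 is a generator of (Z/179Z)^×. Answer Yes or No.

No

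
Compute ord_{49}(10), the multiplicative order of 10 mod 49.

The order of 10 must divide φ(49) = φ(7^2) = 7·(7−1) = 42 = 2 · 3 · 7.
Divisors of 42: 1, 2, 3, 6, 7, 14, 21, 42.
Evaluate successive powers at the divisors of 42:
10^1 ≡ 10
10^2 ≡ 2
10^3 ≡ 20
10^6 ≡ 8
10^7 ≡ 31
10^14 ≡ 30
10^21 ≡ 48
10^42 ≡ 1
The smallest such exponent is 42, so the order of 10 is 42.

42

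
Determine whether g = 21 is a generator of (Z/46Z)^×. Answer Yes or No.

Yes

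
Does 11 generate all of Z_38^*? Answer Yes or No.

No

φ(38) = φ(2)·φ(19) = 1·18 = 18 = 2 · 3^2.
11 is a primitive root mod 38 iff 11^(φ(38)/q) ≢ 1 for every prime q | φ(38), i.e. q ∈ {2, 3}.
11^9 ≡ 1 (mod 38)  [q = 2: ≡ 1 ✗]
11^6 ≡ 1 (mod 38)  [q = 3: ≡ 1 ✗]
Since 11^9 ≡ 1, the order of 11 divides 9 < 18, so 11 is not a primitive root.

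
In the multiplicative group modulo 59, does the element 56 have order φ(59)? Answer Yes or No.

Yes

φ(59) = 59 − 1 = 58 = 2 · 29.
It suffices to check that the order of 56 is not a proper divisor of 58: compute 56^(58/q) for q ∈ {2, 29}.
56^29 ≡ 58 (mod 59)  [q = 2: ≢ 1 ✓]
56^2 ≡ 9 (mod 59)  [q = 29: ≢ 1 ✓]
All checks pass, so 56 has order 58 and is a primitive root modulo 59.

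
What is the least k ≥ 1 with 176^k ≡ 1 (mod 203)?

ord(176) | φ(203) = φ(7·29) = (7−1)·(29−1) = 6·28 = 168 = 2^3 · 3 · 7.
Divisors of 168: 1, 2, 3, 4, 6, 7, 8, 12, 14, 21, 24, 28, 42, 56, 84, 168.
Check 176^d mod 203 for each divisor in increasing order:
176^1 ≡ 176 (mod 203)
176^2 ≡ 120 (mod 203)
176^3 ≡ 8 (mod 203)
176^4 ≡ 190 (mod 203)
176^6 ≡ 64 (mod 203)
176^7 ≡ 99 (mod 203)
176^8 ≡ 169 (mod 203)
176^12 ≡ 36 (mod 203)
176^14 ≡ 57 (mod 203)
176^21 ≡ 162 (mod 203)
176^24 ≡ 78 (mod 203)
176^28 ≡ 1 (mod 203) ✓
Hence ord(176) = 28.

28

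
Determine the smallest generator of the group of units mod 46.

φ(46) = φ(2)·φ(23) = 1·22 = 22 = 2 · 11.
Test candidates g = 2, 3, … against the prime factors q ∈ {2, 11} of φ(46): g is a generator iff g^(22/q) ≢ 1 for every such q.
g = 2: gcd(2, 46) = 2 > 1, not a unit — skip.
g = 3: 3^11 ≡ 1 — hits 1, so not a primitive root.
g = 4: gcd(4, 46) = 2 > 1, not a unit — skip.
g = 5: 5^11 ≡ 45; 5^2 ≡ 25 — none is 1, so 5 is a primitive root.
Hence the least primitive root of 46 is 5.

5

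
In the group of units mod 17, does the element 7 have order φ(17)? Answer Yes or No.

Yes

φ(17) = 17 − 1 = 16 = 2^4.
Test 7^(16/q) mod 17 for each prime factor q of 16:
7^8 ≡ 16 (mod 17)  [q = 2: ≢ 1 ✓]
None equal 1, so ord_17(7) = 16: 7 is a primitive root.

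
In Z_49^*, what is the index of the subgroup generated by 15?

6

Since 15 ∈ (Z/49Z)^×, its order divides φ(49) = φ(7^2) = 7·(7−1) = 42 = 2 · 3 · 7.
Divisors of 42: 1, 2, 3, 6, 7, 14, 21, 42.
Evaluate successive powers at the divisors of 42:
15^1 ≡ 15 (mod 49)
15^2 ≡ 29 (mod 49)
15^3 ≡ 43 (mod 49)
15^6 ≡ 36 (mod 49)
15^7 ≡ 1 (mod 49) ✓
Thus |⟨15⟩| = ord(15) = 7.
The index is φ(49) / ord(15) = 42 / 7 = 6.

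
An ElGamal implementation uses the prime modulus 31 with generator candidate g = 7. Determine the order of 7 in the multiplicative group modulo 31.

15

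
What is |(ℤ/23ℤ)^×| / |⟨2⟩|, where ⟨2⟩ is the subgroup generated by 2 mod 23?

2

Since 2 ∈ (Z/23Z)^×, its order divides φ(23) = 23 − 1 = 22 = 2 · 11.
Divisors of 22: 1, 2, 11, 22.
Compute 2^d (mod 23) for the divisors d until we hit 1:
2^1 ≡ 2 (mod 23)
2^2 ≡ 4 (mod 23)
2^11 ≡ 1 (mod 23) ✓
So ord_23(2) = 11, hence |⟨2⟩| = 11.
Index = |(Z/23Z)^×| / |⟨2⟩| = 22 / 11 = 2.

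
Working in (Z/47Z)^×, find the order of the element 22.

46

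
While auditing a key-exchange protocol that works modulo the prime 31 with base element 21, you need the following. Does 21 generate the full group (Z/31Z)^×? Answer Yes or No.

Yes

φ(31) = 31 − 1 = 30 = 2 · 3 · 5.
It suffices to check that the order of 21 is not a proper divisor of 30: compute 21^(30/q) for q ∈ {2, 3, 5}.
21^15 ≡ 30 (mod 31)  [q = 2: ≢ 1 ✓]
21^10 ≡ 5 (mod 31)  [q = 3: ≢ 1 ✓]
21^6 ≡ 2 (mod 31)  [q = 5: ≢ 1 ✓]
None equal 1, so ord_31(21) = 30: 21 is a primitive root.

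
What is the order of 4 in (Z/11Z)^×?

5

ord(4) | φ(11) = 11 − 1 = 10 = 2 · 5.
Divisors of 10: 1, 2, 5, 10.
Evaluate successive powers at the divisors of 10:
4^1 ≡ 4 (mod 11)
4^2 ≡ 5 (mod 11)
4^5 ≡ 1 (mod 11) ✓
Hence ord(4) = 5.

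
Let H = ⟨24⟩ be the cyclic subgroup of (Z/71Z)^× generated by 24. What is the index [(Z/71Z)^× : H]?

The order of 24 must divide φ(71) = 71 − 1 = 70 = 2 · 5 · 7.
Divisors of 70: 1, 2, 5, 7, 10, 14, 35, 70.
Check 24^d mod 71 for each divisor in increasing order:
24^1 ≡ 24 (mod 71)
24^2 ≡ 8 (mod 71)
24^5 ≡ 45 (mod 71)
24^7 ≡ 5 (mod 71)
24^10 ≡ 37 (mod 71)
24^14 ≡ 25 (mod 71)
24^35 ≡ 1 (mod 71) ✓
So ord_71(24) = 35, hence |⟨24⟩| = 35.
[(Z/71Z)^× : ⟨24⟩] = 70/35 = 2.

2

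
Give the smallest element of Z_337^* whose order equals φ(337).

10

φ(337) = 337 − 1 = 336 = 2^4 · 3 · 7.
g is a primitive root iff g^(336/q) ≢ 1 (mod 337) for each prime q ∈ {2, 3, 7}.
g = 2: 2^168 ≡ 1 — hits 1, so not a primitive root.
g = 3: 3^168 ≡ 1 — hits 1, so not a primitive root.
g = 4: 4^168 ≡ 1 — hits 1, so not a primitive root.
g = 5: 5^168 ≡ 336; 5^112 ≡ 1 — hits 1, so not a primitive root.
g = 6: 6^168 ≡ 1 — hits 1, so not a primitive root.
g = 7: 7^168 ≡ 1 — hits 1, so not a primitive root.
g = 8: 8^168 ≡ 1 — hits 1, so not a primitive root.
g = 9: 9^168 ≡ 1 — hits 1, so not a primitive root.
g = 10: 10^168 ≡ 336; 10^112 ≡ 128; 10^48 ≡ 175 — none is 1, so 10 is a primitive root.
Hence the least primitive root of 337 is 10.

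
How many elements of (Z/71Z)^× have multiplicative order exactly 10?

φ(71) = 71 − 1 = 70 = 2 · 5 · 7.
(Z/71Z)^× is cyclic (|G| = 70); a cyclic group of order m has exactly φ(d) elements of each order d | m, and none otherwise.
10 = 2 · 5 divides 70, and φ(10) = 4.

4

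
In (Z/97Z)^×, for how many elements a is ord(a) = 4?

2

φ(97) = 97 − 1 = 96 = 2^5 · 3.
(Z/97Z)^× is cyclic (|G| = 96); a cyclic group of order m has exactly φ(d) elements of each order d | m, and none otherwise.
4 = 2^2 divides 96, and φ(4) = 2.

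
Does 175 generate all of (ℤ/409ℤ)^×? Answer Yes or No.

φ(409) = 409 − 1 = 408 = 2^3 · 3 · 17.
Test 175^(408/q) mod 409 for each prime factor q of 408:
175^204 ≡ 408 (mod 409)  [q = 2: ≢ 1 ✓]
175^136 ≡ 53 (mod 409)  [q = 3: ≢ 1 ✓]
175^24 ≡ 36 (mod 409)  [q = 17: ≢ 1 ✓]
All checks pass, so 175 has order 408 and is a primitive root modulo 409.

Yes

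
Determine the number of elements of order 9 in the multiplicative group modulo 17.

0

φ(17) = 17 − 1 = 16 = 2^4.
Since (Z/17Z)^× is cyclic of order 16, the number of elements of order d is φ(d) when d | 16 and 0 otherwise.
9 does not divide 16, so no element of (Z/17Z)^× has order 9.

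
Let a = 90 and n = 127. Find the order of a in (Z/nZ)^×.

ord(90) | φ(127) = 127 − 1 = 126 = 2 · 3^2 · 7.
Divisors of 126: 1, 2, 3, 6, 7, 9, 14, 18, 21, 42, 63, 126.
Evaluate successive powers at the divisors of 126:
90^1 ≡ 90 (mod 127)
90^2 ≡ 99 (mod 127)
90^3 ≡ 20 (mod 127)
90^6 ≡ 19 (mod 127)
90^7 ≡ 59 (mod 127)
90^9 ≡ 126 (mod 127)
90^14 ≡ 52 (mod 127)
90^18 ≡ 1 (mod 127) ✓
So ord_127(90) = 18.

18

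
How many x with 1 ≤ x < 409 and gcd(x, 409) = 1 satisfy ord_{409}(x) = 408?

128

φ(409) = 409 − 1 = 408 = 2^3 · 3 · 17.
In a cyclic group of order 408, there are φ(d) elements of order d for each divisor d of 408, and zero for non-divisors.
408 = 2^3 · 3 · 17 divides 408, and φ(408) = 128.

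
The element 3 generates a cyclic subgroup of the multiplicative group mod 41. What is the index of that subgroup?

5

ord(3) | φ(41) = 41 − 1 = 40 = 2^3 · 5.
Divisors of 40: 1, 2, 4, 5, 8, 10, 20, 40.
Check 3^d mod 41 for each divisor in increasing order:
3^1 ≡ 3 (mod 41)
3^2 ≡ 9 (mod 41)
3^4 ≡ 40 (mod 41)
3^5 ≡ 38 (mod 41)
3^8 ≡ 1 (mod 41) ✓
The order of 3 is 8, so the subgroup it generates has 8 elements.
Index = |(Z/41Z)^×| / |⟨3⟩| = 40 / 8 = 5.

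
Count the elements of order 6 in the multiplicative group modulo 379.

2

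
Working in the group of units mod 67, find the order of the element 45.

22

ord(45) | φ(67) = 67 − 1 = 66 = 2 · 3 · 11.
Divisors of 66: 1, 2, 3, 6, 11, 22, 33, 66.
Compute 45^d (mod 67) for the divisors d until we hit 1:
45^1 ≡ 45
45^2 ≡ 15
45^3 ≡ 5
45^6 ≡ 25
45^11 ≡ 66
45^22 ≡ 1
The smallest such exponent is 22, so the order of 45 is 22.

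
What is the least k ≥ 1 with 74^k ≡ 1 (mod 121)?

Since 74 ∈ (Z/121Z)^×, its order divides φ(121) = φ(11^2) = 11·(11−1) = 110 = 2 · 5 · 11.
Divisors of 110: 1, 2, 5, 10, 11, 22, 55, 110.
Evaluate successive powers at the divisors of 110:
74^1 ≡ 74 (mod 121)
74^2 ≡ 31 (mod 121)
74^5 ≡ 87 (mod 121)
74^10 ≡ 67 (mod 121)
74^11 ≡ 118 (mod 121)
74^22 ≡ 9 (mod 121)
74^55 ≡ 120 (mod 121)
74^110 ≡ 1 (mod 121) ✓
Hence ord(74) = 110.

110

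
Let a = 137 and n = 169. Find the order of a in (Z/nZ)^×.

156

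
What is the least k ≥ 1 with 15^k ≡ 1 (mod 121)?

55

By Lagrange's theorem, ord_121(15) divides φ(121) = φ(11^2) = 11·(11−1) = 110 = 2 · 5 · 11.
Divisors of 110: 1, 2, 5, 10, 11, 22, 55, 110.
Compute 15^d (mod 121) for the divisors d until we hit 1:
15^1 ≡ 15 (mod 121)
15^2 ≡ 104 (mod 121)
15^5 ≡ 100 (mod 121)
15^10 ≡ 78 (mod 121)
15^11 ≡ 81 (mod 121)
15^22 ≡ 27 (mod 121)
15^55 ≡ 1 (mod 121) ✓
So ord_121(15) = 55.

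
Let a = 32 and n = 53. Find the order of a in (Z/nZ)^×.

52

Since 32 ∈ (Z/53Z)^×, its order divides φ(53) = 53 − 1 = 52 = 2^2 · 13.
Divisors of 52: 1, 2, 4, 13, 26, 52.
Check 32^d mod 53 for each divisor in increasing order:
32^1 ≡ 32
32^2 ≡ 17
32^4 ≡ 24
32^13 ≡ 30
32^26 ≡ 52
32^52 ≡ 1
Therefore the multiplicative order of 32 modulo 53 is 52.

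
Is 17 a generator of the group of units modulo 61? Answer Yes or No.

Yes

φ(61) = 61 − 1 = 60 = 2^2 · 3 · 5.
17 is a primitive root mod 61 iff 17^(φ(61)/q) ≢ 1 for every prime q | φ(61), i.e. q ∈ {2, 3, 5}.
17^30 ≡ 60 (mod 61)  [q = 2: ≢ 1 ✓]
17^20 ≡ 13 (mod 61)  [q = 3: ≢ 1 ✓]
17^12 ≡ 20 (mod 61)  [q = 5: ≢ 1 ✓]
Every test exponent gives a nontrivial residue, hence 17 generates the full group.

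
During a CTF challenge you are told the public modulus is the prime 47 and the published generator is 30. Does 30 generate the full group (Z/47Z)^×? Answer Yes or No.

φ(47) = 47 − 1 = 46 = 2 · 23.
30 is a primitive root mod 47 iff 30^(φ(47)/q) ≢ 1 for every prime q | φ(47), i.e. q ∈ {2, 23}.
30^23 ≡ 46 (mod 47)  [q = 2: ≢ 1 ✓]
30^2 ≡ 7 (mod 47)  [q = 23: ≢ 1 ✓]
All checks pass, so 30 has order 46 and is a primitive root modulo 47.

Yes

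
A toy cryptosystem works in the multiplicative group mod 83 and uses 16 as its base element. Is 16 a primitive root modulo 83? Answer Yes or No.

φ(83) = 83 − 1 = 82 = 2 · 41.
An element g generates (Z/83Z)^× iff g^(82/q) ≢ 1 (mod 83) for each prime q ∈ {2, 41}.
16^41 ≡ 1 (mod 83)  [q = 2: ≡ 1 ✗]
16^2 ≡ 7 (mod 83)  [q = 41: ≢ 1 ✓]
16^41 ≡ 1 shows ord(16) | 41, strictly less than φ(83); not a primitive root.

No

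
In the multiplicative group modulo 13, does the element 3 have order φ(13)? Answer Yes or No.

φ(13) = 13 − 1 = 12 = 2^2 · 3.
3 is a primitive root mod 13 iff 3^(φ(13)/q) ≢ 1 for every prime q | φ(13), i.e. q ∈ {2, 3}.
3^6 ≡ 1 (mod 13)  [q = 2: ≡ 1 ✗]
3^4 ≡ 3 (mod 13)  [q = 3: ≢ 1 ✓]
The check at q = 2 fails, so 3 generates a proper subgroup.

No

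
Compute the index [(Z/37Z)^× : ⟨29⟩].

ord(29) | φ(37) = 37 − 1 = 36 = 2^2 · 3^2.
Divisors of 36: 1, 2, 3, 4, 6, 9, 12, 18, 36.
Evaluate successive powers at the divisors of 36:
29^1 ≡ 29 (mod 37)
29^2 ≡ 27 (mod 37)
29^3 ≡ 6 (mod 37)
29^4 ≡ 26 (mod 37)
29^6 ≡ 36 (mod 37)
29^9 ≡ 31 (mod 37)
29^12 ≡ 1 (mod 37) ✓
So ord_37(29) = 12, hence |⟨29⟩| = 12.
[(Z/37Z)^× : ⟨29⟩] = 36/12 = 3.

3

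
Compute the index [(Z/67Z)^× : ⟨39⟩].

2

The order of 39 must divide φ(67) = 67 − 1 = 66 = 2 · 3 · 11.
Divisors of 66: 1, 2, 3, 6, 11, 22, 33, 66.
Compute 39^d (mod 67) for the divisors d until we hit 1:
39^1 ≡ 39
39^2 ≡ 47
39^3 ≡ 24
39^6 ≡ 40
39^11 ≡ 29
39^22 ≡ 37
39^33 ≡ 1
So ord_67(39) = 33, hence |⟨39⟩| = 33.
The index is φ(67) / ord(39) = 66 / 33 = 2.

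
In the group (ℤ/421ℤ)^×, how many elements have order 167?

0

φ(421) = 421 − 1 = 420 = 2^2 · 3 · 5 · 7.
(Z/421Z)^× is cyclic (|G| = 420); a cyclic group of order m has exactly φ(d) elements of each order d | m, and none otherwise.
Since 167 ∤ 420, the count is 0.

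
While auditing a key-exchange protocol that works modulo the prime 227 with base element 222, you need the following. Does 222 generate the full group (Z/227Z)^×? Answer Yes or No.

No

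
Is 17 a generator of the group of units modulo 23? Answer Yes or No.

Yes

φ(23) = 23 − 1 = 22 = 2 · 11.
It suffices to check that the order of 17 is not a proper divisor of 22: compute 17^(22/q) for q ∈ {2, 11}.
17^11 ≡ 22 (mod 23)  [q = 2: ≢ 1 ✓]
17^2 ≡ 13 (mod 23)  [q = 11: ≢ 1 ✓]
All checks pass, so 17 has order 22 and is a primitive root modulo 23.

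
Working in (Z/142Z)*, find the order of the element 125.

5

By Lagrange's theorem, ord_142(125) divides φ(142) = φ(2)·φ(71) = 1·70 = 70 = 2 · 5 · 7.
Divisors of 70: 1, 2, 5, 7, 10, 14, 35, 70.
Evaluate successive powers at the divisors of 70:
125^1 ≡ 125
125^2 ≡ 5
125^5 ≡ 1
Therefore the multiplicative order of 125 modulo 142 is 5.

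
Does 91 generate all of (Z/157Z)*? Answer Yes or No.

Yes

φ(157) = 157 − 1 = 156 = 2^2 · 3 · 13.
91 is a primitive root mod 157 iff 91^(φ(157)/q) ≢ 1 for every prime q | φ(157), i.e. q ∈ {2, 3, 13}.
91^78 ≡ 156 (mod 157)  [q = 2: ≢ 1 ✓]
91^52 ≡ 144 (mod 157)  [q = 3: ≢ 1 ✓]
91^12 ≡ 153 (mod 157)  [q = 13: ≢ 1 ✓]
Every test exponent gives a nontrivial residue, hence 91 generates the full group.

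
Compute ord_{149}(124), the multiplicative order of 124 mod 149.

74

ord(124) | φ(149) = 149 − 1 = 148 = 2^2 · 37.
Divisors of 148: 1, 2, 4, 37, 74, 148.
Compute 124^d (mod 149) for the divisors d until we hit 1:
124^1 ≡ 124 (mod 149)
124^2 ≡ 29 (mod 149)
124^4 ≡ 96 (mod 149)
124^37 ≡ 148 (mod 149)
124^74 ≡ 1 (mod 149) ✓
Hence ord(124) = 74.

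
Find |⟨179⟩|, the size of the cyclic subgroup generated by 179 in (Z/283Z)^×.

ord(179) | φ(283) = 283 − 1 = 282 = 2 · 3 · 47.
Divisors of 282: 1, 2, 3, 6, 47, 94, 141, 282.
Compute 179^d (mod 283) for the divisors d until we hit 1:
179^1 ≡ 179 (mod 283)
179^2 ≡ 62 (mod 283)
179^3 ≡ 61 (mod 283)
179^6 ≡ 42 (mod 283)
179^47 ≡ 238 (mod 283)
179^94 ≡ 44 (mod 283)
179^141 ≡ 1 (mod 283) ✓
So ord_283(179) = 141.

141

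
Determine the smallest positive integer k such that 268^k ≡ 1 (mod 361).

Since 268 ∈ (Z/361Z)^×, its order divides φ(361) = φ(19^2) = 19·(19−1) = 342 = 2 · 3^2 · 19.
Divisors of 342: 1, 2, 3, 6, 9, 18, 19, 38, 57, 114, 171, 342.
Compute 268^d (mod 361) for the divisors d until we hit 1:
268^1 ≡ 268 (mod 361)
268^2 ≡ 346 (mod 361)
268^3 ≡ 312 (mod 361)
268^6 ≡ 235 (mod 361)
268^9 ≡ 37 (mod 361)
268^18 ≡ 286 (mod 361)
268^19 ≡ 116 (mod 361)
268^38 ≡ 99 (mod 361)
268^57 ≡ 293 (mod 361)
268^114 ≡ 292 (mod 361)
268^171 ≡ 360 (mod 361)
268^342 ≡ 1 (mod 361) ✓
Hence ord(268) = 342.

342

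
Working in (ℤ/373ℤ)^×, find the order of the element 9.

Since 9 ∈ (Z/373Z)^×, its order divides φ(373) = 373 − 1 = 372 = 2^2 · 3 · 31.
Divisors of 372: 1, 2, 3, 4, 6, 12, 31, 62, 93, 124, 186, 372.
Evaluate successive powers at the divisors of 372:
9^1 ≡ 9 (mod 373)
9^2 ≡ 81 (mod 373)
9^3 ≡ 356 (mod 373)
9^4 ≡ 220 (mod 373)
9^6 ≡ 289 (mod 373)
9^12 ≡ 342 (mod 373)
9^31 ≡ 88 (mod 373)
9^62 ≡ 284 (mod 373)
9^93 ≡ 1 (mod 373) ✓
Therefore the multiplicative order of 9 modulo 373 is 93.

93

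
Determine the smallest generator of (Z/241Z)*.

7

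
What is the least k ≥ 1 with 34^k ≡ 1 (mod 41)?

By Lagrange's theorem, ord_41(34) divides φ(41) = 41 − 1 = 40 = 2^3 · 5.
Divisors of 40: 1, 2, 4, 5, 8, 10, 20, 40.
Test each divisor d:
34^1 ≡ 34
34^2 ≡ 8
34^4 ≡ 23
34^5 ≡ 3
34^8 ≡ 37
34^10 ≡ 9
34^20 ≡ 40
34^40 ≡ 1
Hence ord(34) = 40.

40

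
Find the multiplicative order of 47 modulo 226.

The order of 47 must divide φ(226) = φ(2)·φ(113) = 1·112 = 112 = 2^4 · 7.
Divisors of 112: 1, 2, 4, 7, 8, 14, 16, 28, 56, 112.
Evaluate successive powers at the divisors of 112:
47^1 ≡ 47
47^2 ≡ 175
47^4 ≡ 115
47^7 ≡ 65
47^8 ≡ 117
47^14 ≡ 157
47^16 ≡ 129
47^28 ≡ 15
47^56 ≡ 225
47^112 ≡ 1
So ord_226(47) = 112.

112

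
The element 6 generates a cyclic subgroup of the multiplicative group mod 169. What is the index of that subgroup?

1

The order of 6 must divide φ(169) = φ(13^2) = 13·(13−1) = 156 = 2^2 · 3 · 13.
Divisors of 156: 1, 2, 3, 4, 6, 12, 13, 26, 39, 52, 78, 156.
Evaluate successive powers at the divisors of 156:
6^1 ≡ 6 (mod 169)
6^2 ≡ 36 (mod 169)
6^3 ≡ 47 (mod 169)
6^4 ≡ 113 (mod 169)
6^6 ≡ 12 (mod 169)
6^12 ≡ 144 (mod 169)
6^13 ≡ 19 (mod 169)
6^26 ≡ 23 (mod 169)
6^39 ≡ 99 (mod 169)
6^52 ≡ 22 (mod 169)
6^78 ≡ 168 (mod 169)
6^156 ≡ 1 (mod 169) ✓
So ord_169(6) = 156, hence |⟨6⟩| = 156.
Index = |(Z/169Z)^×| / |⟨6⟩| = 156 / 156 = 1.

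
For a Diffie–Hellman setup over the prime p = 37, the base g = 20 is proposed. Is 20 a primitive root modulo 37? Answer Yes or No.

φ(37) = 37 − 1 = 36 = 2^2 · 3^2.
An element g generates (Z/37Z)^× iff g^(36/q) ≢ 1 (mod 37) for each prime q ∈ {2, 3}.
20^18 ≡ 36 (mod 37)  [q = 2: ≢ 1 ✓]
20^12 ≡ 26 (mod 37)  [q = 3: ≢ 1 ✓]
None equal 1, so ord_37(20) = 36: 20 is a primitive root.

Yes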